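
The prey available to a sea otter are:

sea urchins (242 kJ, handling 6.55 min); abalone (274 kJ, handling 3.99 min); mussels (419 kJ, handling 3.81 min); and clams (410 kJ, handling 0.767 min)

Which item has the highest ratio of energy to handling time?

clams

In descending order of E/h:
clams: 410/0.767 = 535 kJ/min
mussels: 419/3.81 = 110 kJ/min
abalone: 274/3.99 = 68.7 kJ/min
sea urchins: 242/6.55 = 36.9 kJ/min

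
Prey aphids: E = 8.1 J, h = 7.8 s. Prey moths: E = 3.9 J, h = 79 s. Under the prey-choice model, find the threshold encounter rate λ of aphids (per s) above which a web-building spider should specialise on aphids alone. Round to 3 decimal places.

0.006 per s

The zero-one rule: include moths iff E₂/h₂ > λE₁/(1+λh₁). Equality gives the switch point.
λE₁h₂ = E₂ + λE₂h₁ ⇒ λ = E₂/(E₁h₂ − E₂h₁) = 3.9/(639.9 − 30.42) = 0.006399 per s.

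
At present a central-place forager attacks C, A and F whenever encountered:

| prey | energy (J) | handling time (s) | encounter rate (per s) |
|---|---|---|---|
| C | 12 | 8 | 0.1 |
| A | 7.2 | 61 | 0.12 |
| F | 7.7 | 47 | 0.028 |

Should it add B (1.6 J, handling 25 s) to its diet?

No

Current rate: (0.1×12 + 0.12×7.2 + 0.028×7.7)/(1 + 0.1×8 + 0.12×61 + 0.028×47) = 0.2184 J/s.
B: E/h = 1.6/25 = 0.064 J/s.
Since 0.064 < R, time spent handling B is better spent searching.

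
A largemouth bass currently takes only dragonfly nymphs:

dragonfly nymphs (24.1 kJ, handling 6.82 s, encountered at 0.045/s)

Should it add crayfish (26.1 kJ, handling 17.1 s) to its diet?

On dragonfly nymphs alone, R = ΣλE/(1+Σλh) = 1.085/1.307 = 0.8298 kJ/s.
Profitability of crayfish: 26.1/17.1 = 1.526 kJ/s.
1.526 > 0.8298, so adding crayfish raises the average — include it.

Yes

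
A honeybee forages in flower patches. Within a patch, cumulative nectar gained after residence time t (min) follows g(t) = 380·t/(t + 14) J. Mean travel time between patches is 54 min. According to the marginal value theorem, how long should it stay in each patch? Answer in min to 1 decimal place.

By the marginal value theorem, leave when the instantaneous gain rate g'(t) equals the habitat-wide average g(t)/(T + t).
g'(t) = 380·14/(t + 14)². Setting 380·14/(t+14)² = 380t/[(t+14)(54+t)] gives 14(54+t) = t(t+14), so t² = 14×54 = 756.
t* = √756 = 27.5 min.

27.5 min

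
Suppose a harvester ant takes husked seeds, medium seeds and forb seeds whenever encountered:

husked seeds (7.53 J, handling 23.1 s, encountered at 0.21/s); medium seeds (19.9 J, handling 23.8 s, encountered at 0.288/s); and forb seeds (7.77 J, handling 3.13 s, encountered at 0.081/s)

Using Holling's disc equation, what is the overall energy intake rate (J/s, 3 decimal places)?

0.613 J/s

R = (0.21×7.53 + 0.288×19.9 + 0.081×7.77) / (1 + 0.21×23.1 + 0.288×23.8 + 0.081×3.13) = 7.942/12.96 = 0.6128 J/s.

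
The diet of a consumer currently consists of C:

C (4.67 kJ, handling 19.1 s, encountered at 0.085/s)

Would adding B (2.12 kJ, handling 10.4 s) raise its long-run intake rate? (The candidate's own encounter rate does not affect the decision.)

Current rate: (0.085×4.67)/(1 + 0.085×19.1) = 0.1513 kJ/s.
Profitability of B: 2.12/10.4 = 0.2038 kJ/s.
0.2038 > 0.1513, so adding B raises the average — include it.

Yes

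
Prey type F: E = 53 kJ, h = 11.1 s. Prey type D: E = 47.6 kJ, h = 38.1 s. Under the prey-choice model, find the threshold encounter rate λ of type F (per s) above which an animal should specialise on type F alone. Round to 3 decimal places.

Drop type D once their profitability E₂/h₂ falls below the rate achievable on type F alone: E₂/h₂ = λE₁/(1 + λh₁).
Solve for λ: λE₁h₂ = E₂(1 + λh₁) → λ(E₁h₂ − E₂h₁) = E₂ → λ = E₂/(E₁h₂ − E₂h₁).
λ = 47.6/(53×38.1 − 47.6×11.1) = 47.6/1491 = 0.03193 per s.

0.032 per s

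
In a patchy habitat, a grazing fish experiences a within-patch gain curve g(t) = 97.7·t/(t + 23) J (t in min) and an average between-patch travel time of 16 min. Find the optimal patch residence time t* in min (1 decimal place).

19.2 min

Maximise g(t)/(T+t): set derivative to zero → g'(t)(T+t) = g(t).
g'(t) = 97.7·23/(t + 23)². Setting 97.7·23/(t+23)² = 97.7t/[(t+23)(16+t)] gives 23(16+t) = t(t+23), so t² = 23×16 = 368.
t* = √368 = 19.18 min.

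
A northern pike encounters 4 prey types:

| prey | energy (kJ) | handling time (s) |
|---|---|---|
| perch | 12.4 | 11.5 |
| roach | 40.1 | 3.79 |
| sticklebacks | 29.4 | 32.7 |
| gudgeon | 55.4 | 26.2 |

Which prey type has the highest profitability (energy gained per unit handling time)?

In descending order of E/h:
roach: 40.1/3.79 = 10.6 kJ/s
gudgeon: 55.4/26.2 = 2.11 kJ/s
perch: 12.4/11.5 = 1.08 kJ/s
sticklebacks: 29.4/32.7 = 0.899 kJ/s

roach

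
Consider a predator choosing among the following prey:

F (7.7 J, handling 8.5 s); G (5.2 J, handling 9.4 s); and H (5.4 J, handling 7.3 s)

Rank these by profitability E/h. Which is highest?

F

Profitability E/h (J/s): F = 7.7/8.5 = 0.906, G = 5.2/9.4 = 0.553, H = 5.4/7.3 = 0.74.
Ranked: F > H > G.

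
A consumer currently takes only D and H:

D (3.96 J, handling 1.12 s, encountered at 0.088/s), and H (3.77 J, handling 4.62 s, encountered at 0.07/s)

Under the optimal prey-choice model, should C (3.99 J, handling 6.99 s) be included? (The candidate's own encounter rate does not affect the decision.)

Yes

On D and H alone, R = ΣλE/(1+Σλh) = 0.6124/1.422 = 0.4307 J/s.
Profitability of C: 3.99/6.99 = 0.5708 J/s.
Since 0.5708 > R, including C increases the long-run rate.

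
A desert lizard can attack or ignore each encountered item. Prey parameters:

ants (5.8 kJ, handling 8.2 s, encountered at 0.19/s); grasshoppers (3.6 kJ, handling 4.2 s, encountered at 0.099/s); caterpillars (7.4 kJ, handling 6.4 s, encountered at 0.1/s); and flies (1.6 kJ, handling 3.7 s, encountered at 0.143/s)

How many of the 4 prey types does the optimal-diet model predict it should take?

3

E/h in descending order: caterpillars 1.16, grasshoppers 0.857, ants 0.707, flies 0.432 kJ/s. The optimal diet is the largest prefix of this list for which every included type satisfies E_i/h_i > R on the types above it.
Rate on top 1: 0.4512. grasshoppers: 0.857 > 0.4512 → include.
Rate on top 2: 0.5333. ants: 0.707 > 0.5333 → include.
Rate on top 3: 0.6083. flies: 0.432 < 0.6083 → exclude; stop.
Optimal diet: caterpillars, grasshoppers, ants — 3 of 4 types.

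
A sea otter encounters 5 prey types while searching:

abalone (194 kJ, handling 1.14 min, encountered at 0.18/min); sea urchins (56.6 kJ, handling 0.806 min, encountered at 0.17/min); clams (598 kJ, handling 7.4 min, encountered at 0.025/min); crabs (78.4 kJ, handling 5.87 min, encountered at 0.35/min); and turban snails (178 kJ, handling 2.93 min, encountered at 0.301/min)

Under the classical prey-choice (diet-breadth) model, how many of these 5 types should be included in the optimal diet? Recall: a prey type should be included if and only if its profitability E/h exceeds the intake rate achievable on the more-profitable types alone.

Rank by E/h (kJ/min): abalone 170, clams 80.8, sea urchins 70.2, turban snails 60.8, crabs 13.4. Include each in turn until the next type's E/h falls below the running intake rate.
Rate on top 1: 28.97. clams: 80.8 > 28.97 → include.
Rate on top 2: 35.87. sea urchins: 70.2 > 35.87 → include.
Rate on top 3: 38.95. turban snails: 60.8 > 38.95 → include.
Rate on top 4: 46.93. crabs: 13.4 < 46.93 → exclude; stop.
Optimal diet: abalone, clams, sea urchins, turban snails — 4 of 5 types.

4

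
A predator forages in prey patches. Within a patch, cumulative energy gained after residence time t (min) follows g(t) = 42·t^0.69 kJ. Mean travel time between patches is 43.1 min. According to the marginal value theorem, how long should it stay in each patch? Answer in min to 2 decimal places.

95.93 min

By the marginal value theorem, leave when the instantaneous gain rate g'(t) equals the habitat-wide average g(t)/(T + t).
g'(t) = 0.69·42·t^-0.31. Setting 0.69·42·t^-0.31 = 42·t^0.69/(43.1+t) gives 0.69(43.1+t) = t, so 0.31·t = 0.69×43.1.
t* = 0.69×43.1/0.31 = 95.93 min.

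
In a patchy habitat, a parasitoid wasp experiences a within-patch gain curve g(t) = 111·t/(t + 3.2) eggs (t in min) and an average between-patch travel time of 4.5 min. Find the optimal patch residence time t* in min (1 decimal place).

Optimal t* satisfies g'(t*) = g(t*)/(T + t*).
g'(t) = 111·3.2/(t + 3.2)². Setting 111·3.2/(t+3.2)² = 111t/[(t+3.2)(4.5+t)] gives 3.2(4.5+t) = t(t+3.2), so t² = 3.2×4.5 = 14.4.
t* = √14.4 = 3.795 min.

3.8 min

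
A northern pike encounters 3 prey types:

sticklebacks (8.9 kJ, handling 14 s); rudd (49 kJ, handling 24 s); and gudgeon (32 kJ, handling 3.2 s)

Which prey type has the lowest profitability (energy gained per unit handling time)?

sticklebacks

Profitability E/h (kJ/s): sticklebacks = 8.9/14 = 0.636, rudd = 49/24 = 2.04, gudgeon = 32/3.2 = 10.
Ranked: gudgeon > rudd > sticklebacks.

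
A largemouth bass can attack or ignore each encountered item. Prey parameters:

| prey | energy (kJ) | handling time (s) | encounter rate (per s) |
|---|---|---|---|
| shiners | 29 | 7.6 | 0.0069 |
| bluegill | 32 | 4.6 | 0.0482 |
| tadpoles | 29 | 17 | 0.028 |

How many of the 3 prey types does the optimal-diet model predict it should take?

3

Rank by E/h (kJ/s): bluegill 6.96, shiners 3.82, tadpoles 1.71. Include each in turn until the next type's E/h falls below the running intake rate.
Rate on top 1: 1.262. shiners: 3.82 > 1.262 → include.
Rate on top 2: 1.368. tadpoles: 1.71 > 1.368 → include.
Optimal diet: bluegill, shiners, tadpoles — 3 of 3 types.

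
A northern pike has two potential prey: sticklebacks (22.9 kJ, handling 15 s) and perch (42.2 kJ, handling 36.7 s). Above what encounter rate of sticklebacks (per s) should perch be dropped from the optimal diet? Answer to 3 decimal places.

0.203 per s

The zero-one rule: include perch iff E₂/h₂ > λE₁/(1+λh₁). Equality gives the switch point.
λE₁h₂ = E₂ + λE₂h₁ ⇒ λ = E₂/(E₁h₂ − E₂h₁) = 42.2/(840.4 − 633) = 0.2034 per s.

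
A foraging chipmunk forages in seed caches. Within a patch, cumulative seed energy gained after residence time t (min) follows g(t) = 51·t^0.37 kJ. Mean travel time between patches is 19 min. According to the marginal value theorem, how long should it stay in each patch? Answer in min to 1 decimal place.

Maximise g(t)/(T+t): set derivative to zero → g'(t)(T+t) = g(t).
g'(t) = 0.37·51·t^-0.63. Setting 0.37·51·t^-0.63 = 51·t^0.37/(19+t) gives 0.37(19+t) = t, so 0.63·t = 0.37×19.
t* = 0.37×19/0.63 = 11.16 min.

11.2 min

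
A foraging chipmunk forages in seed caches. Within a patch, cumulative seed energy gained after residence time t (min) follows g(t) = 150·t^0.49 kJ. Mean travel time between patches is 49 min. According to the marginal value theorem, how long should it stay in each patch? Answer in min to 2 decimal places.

Maximise g(t)/(T+t): set derivative to zero → g'(t)(T+t) = g(t).
g'(t) = 0.49·150·t^-0.51. Setting 0.49·150·t^-0.51 = 150·t^0.49/(49+t) gives 0.49(49+t) = t, so 0.51·t = 0.49×49.
t* = 0.49×49/0.51 = 47.08 min.

47.08 min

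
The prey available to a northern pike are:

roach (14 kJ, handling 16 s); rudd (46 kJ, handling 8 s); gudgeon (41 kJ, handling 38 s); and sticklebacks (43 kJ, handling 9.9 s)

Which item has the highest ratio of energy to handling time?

Profitability E/h (kJ/s): roach = 14/16 = 0.875, rudd = 46/8 = 5.75, gudgeon = 41/38 = 1.08, sticklebacks = 43/9.9 = 4.34.
Ranked: rudd > sticklebacks > gudgeon > roach.

rudd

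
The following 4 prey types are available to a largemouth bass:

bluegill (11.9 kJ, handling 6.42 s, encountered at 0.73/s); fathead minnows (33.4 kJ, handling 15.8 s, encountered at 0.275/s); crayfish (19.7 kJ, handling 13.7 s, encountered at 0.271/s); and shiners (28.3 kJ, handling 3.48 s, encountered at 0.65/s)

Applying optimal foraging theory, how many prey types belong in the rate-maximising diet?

Profitabilities (E/h, kJ/s): shiners 8.13, fathead minnows 2.11, bluegill 1.85, crayfish 1.44. Add prey in this order while the next type's profitability exceeds the intake rate on those already taken.
Rate on top 1: 5.639. fathead minnows: 2.11 < 5.639 → exclude; stop.
Optimal diet: shiners — 1 of 4 types.

1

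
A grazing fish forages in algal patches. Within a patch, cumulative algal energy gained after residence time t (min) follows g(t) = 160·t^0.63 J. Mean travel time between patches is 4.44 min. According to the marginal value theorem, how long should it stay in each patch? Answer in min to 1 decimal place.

7.6 min

Optimal t* satisfies g'(t*) = g(t*)/(T + t*).
g'(t) = 0.63·160·t^-0.37. Setting 0.63·160·t^-0.37 = 160·t^0.63/(4.44+t) gives 0.63(4.44+t) = t, so 0.37·t = 0.63×4.44.
t* = 0.63×4.44/0.37 = 7.56 min.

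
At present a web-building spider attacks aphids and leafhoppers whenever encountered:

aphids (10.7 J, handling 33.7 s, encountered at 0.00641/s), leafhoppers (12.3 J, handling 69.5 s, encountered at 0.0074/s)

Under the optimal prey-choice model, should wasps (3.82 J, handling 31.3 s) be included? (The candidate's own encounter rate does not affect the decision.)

On aphids and leafhoppers alone, R = ΣλE/(1+Σλh) = 0.1596/1.73 = 0.09224 J/s.
wasps: E/h = 3.82/31.3 = 0.122 J/s.
Since 0.122 > R, including wasps increases the long-run rate.

Yes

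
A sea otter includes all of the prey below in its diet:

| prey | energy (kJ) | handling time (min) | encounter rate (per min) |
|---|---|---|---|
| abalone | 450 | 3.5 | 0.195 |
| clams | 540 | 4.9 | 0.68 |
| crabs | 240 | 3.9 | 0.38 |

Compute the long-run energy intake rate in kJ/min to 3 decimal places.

R = (0.195×450 + 0.68×540 + 0.38×240) / (1 + 0.195×3.5 + 0.68×4.9 + 0.38×3.9) = 546.2/6.497 = 84.07 kJ/min.

84.068 kJ/min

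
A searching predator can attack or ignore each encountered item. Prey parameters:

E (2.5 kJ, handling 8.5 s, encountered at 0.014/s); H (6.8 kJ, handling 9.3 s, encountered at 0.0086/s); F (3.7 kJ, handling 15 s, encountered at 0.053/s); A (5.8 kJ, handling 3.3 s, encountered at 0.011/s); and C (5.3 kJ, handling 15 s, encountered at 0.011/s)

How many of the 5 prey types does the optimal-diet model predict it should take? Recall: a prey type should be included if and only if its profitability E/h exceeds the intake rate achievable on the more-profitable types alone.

5

E/h in descending order: A 1.76, H 0.731, C 0.353, E 0.294, F 0.247 kJ/s. The optimal diet is the largest prefix of this list for which every included type satisfies E_i/h_i > R on the types above it.
Rate on top 1: 0.06157. H: 0.731 > 0.06157 → include.
Rate on top 2: 0.1095. C: 0.353 > 0.1095 → include.
Rate on top 3: 0.1409. E: 0.294 > 0.1409 → include.
Rate on top 4: 0.154. F: 0.247 > 0.154 → include.
Optimal diet: A, H, C, E, F — 5 of 5 types.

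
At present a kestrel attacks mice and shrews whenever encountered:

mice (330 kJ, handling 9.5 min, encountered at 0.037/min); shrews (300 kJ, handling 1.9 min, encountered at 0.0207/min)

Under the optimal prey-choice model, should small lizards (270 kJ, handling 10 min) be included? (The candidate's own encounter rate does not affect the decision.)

Current rate: (0.037×330 + 0.0207×300)/(1 + 0.037×9.5 + 0.0207×1.9) = 13.24 kJ/min.
Profitability of small lizards: 270/10 = 27 kJ/min.
Since 27 > R, including small lizards increases the long-run rate.

Yes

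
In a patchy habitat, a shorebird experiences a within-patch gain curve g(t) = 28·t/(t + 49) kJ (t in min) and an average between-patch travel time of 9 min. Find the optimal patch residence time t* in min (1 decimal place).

21.0 min

Optimal t* satisfies g'(t*) = g(t*)/(T + t*).
g'(t) = 28·49/(t + 49)². Setting 28·49/(t+49)² = 28t/[(t+49)(9+t)] gives 49(9+t) = t(t+49), so t² = 49×9 = 441.
t* = √441 = 21 min.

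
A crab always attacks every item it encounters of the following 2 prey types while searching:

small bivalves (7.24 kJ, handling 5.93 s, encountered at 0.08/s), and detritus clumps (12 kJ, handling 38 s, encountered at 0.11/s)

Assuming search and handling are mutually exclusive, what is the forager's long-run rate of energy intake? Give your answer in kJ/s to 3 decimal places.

R = Σλ_iE_i / (1 + Σλ_ih_i)
Numerator: 0.08×7.24 + 0.11×12 = 1.899
Denominator: 1 + 0.08×5.93 + 0.11×38 = 5.654
R = 1.899/5.654 = 0.3359 kJ/s

0.336 kJ/s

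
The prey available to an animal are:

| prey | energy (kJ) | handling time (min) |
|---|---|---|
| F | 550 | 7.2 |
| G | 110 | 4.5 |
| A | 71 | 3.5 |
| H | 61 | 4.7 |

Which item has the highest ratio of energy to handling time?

Profitability E/h (kJ/min): F = 550/7.2 = 76.4, G = 110/4.5 = 24.4, A = 71/3.5 = 20.3, H = 61/4.7 = 13.
Ranked: F > G > A > H.

F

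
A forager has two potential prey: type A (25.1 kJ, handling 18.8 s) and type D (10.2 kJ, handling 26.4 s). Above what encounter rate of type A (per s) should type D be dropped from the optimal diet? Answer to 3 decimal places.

0.022 per s

Drop type D once their profitability E₂/h₂ falls below the rate achievable on type A alone: E₂/h₂ = λE₁/(1 + λh₁).
Solve for λ: λE₁h₂ = E₂(1 + λh₁) → λ(E₁h₂ − E₂h₁) = E₂ → λ = E₂/(E₁h₂ − E₂h₁).
λ = 10.2/(25.1×26.4 − 10.2×18.8) = 10.2/470.9 = 0.02166 per s.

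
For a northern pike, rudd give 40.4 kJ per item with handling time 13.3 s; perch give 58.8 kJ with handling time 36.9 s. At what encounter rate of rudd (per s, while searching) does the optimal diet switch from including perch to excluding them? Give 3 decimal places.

At the threshold, the rate on rudd alone equals the profitability of perch: λ·40.4/(1 + λ·13.3) = 58.8/36.9 = 1.593.
Rearranging, λ(40.4 − 1.593×13.3) = 1.593, so λ = 1.593/19.21 = 0.08297 per s.

0.083 per s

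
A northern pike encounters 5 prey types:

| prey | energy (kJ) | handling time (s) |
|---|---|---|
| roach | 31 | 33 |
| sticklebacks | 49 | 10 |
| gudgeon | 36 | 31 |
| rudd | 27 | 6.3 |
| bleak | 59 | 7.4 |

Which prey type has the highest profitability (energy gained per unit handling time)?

bleak

Profitability E/h (kJ/s): roach = 31/33 = 0.939, sticklebacks = 49/10 = 4.9, gudgeon = 36/31 = 1.16, rudd = 27/6.3 = 4.29, bleak = 59/7.4 = 7.97.
Ranked: bleak > sticklebacks > rudd > gudgeon > roach.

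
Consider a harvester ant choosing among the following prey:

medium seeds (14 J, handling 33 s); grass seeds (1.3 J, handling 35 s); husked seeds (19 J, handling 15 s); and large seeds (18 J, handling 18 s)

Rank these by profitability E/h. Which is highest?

husked seeds

In descending order of E/h:
husked seeds: 19/15 = 1.27 J/s
large seeds: 18/18 = 1 J/s
medium seeds: 14/33 = 0.424 J/s
grass seeds: 1.3/35 = 0.0371 J/s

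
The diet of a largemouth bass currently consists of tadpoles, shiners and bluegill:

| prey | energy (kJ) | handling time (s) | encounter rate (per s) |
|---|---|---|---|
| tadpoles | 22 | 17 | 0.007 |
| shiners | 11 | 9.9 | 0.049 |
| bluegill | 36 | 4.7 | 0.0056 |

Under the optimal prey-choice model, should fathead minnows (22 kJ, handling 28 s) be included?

Yes

Intake rate on the current diet: R = (0.007×22 + 0.049×11 + 0.0056×36) / (1 + 0.007×17 + 0.049×9.9 + 0.0056×4.7) = 0.8946/1.63 = 0.5487 kJ/s.
Profitability of fathead minnows: 22/28 = 0.7857 kJ/s.
Since 0.7857 > R, including fathead minnows increases the long-run rate.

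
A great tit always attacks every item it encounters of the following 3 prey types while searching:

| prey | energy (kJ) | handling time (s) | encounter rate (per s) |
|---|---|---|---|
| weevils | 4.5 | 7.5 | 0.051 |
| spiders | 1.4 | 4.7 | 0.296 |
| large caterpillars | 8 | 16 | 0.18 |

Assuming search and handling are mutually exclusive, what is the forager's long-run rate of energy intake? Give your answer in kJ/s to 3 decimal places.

0.369 kJ/s

Energy encountered per unit search time: 0.051×4.5 + 0.296×1.4 + 0.18×8 = 2.084 kJ/s.
Handling time per unit search time: 0.051×7.5 + 0.296×4.7 + 0.18×16 = 4.654.
Rate = 2.084/(1 + 4.654) = 0.3686 kJ/s.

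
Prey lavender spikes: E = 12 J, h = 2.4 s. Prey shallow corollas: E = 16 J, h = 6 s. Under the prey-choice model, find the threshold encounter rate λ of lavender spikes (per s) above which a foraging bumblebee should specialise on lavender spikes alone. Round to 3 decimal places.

The zero-one rule: include shallow corollas iff E₂/h₂ > λE₁/(1+λh₁). Equality gives the switch point.
λE₁h₂ = E₂ + λE₂h₁ ⇒ λ = E₂/(E₁h₂ − E₂h₁) = 16/(72 − 38.4) = 0.4762 per s.

0.476 per s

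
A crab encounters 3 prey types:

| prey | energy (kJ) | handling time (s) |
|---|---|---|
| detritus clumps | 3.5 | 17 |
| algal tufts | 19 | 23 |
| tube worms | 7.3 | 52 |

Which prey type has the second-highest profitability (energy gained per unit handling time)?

detritus clumps

Profitability E/h (kJ/s): detritus clumps = 3.5/17 = 0.206, algal tufts = 19/23 = 0.826, tube worms = 7.3/52 = 0.14.
Ranked: algal tufts > detritus clumps > tube worms.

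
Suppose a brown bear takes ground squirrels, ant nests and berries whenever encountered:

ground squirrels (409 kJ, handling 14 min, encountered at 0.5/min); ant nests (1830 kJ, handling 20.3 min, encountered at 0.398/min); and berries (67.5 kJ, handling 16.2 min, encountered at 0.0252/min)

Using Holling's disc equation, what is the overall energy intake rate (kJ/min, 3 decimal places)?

R = (0.5×409 + 0.398×1830 + 0.0252×67.5) / (1 + 0.5×14 + 0.398×20.3 + 0.0252×16.2) = 934.5/16.49 = 56.68 kJ/min.

56.681 kJ/min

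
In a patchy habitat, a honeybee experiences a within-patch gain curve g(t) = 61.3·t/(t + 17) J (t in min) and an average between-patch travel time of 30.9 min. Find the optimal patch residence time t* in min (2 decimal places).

By the marginal value theorem, leave when the instantaneous gain rate g'(t) equals the habitat-wide average g(t)/(T + t).
g'(t) = 61.3·17/(t + 17)². Setting 61.3·17/(t+17)² = 61.3t/[(t+17)(30.9+t)] gives 17(30.9+t) = t(t+17), so t² = 17×30.9 = 525.3.
t* = √525.3 = 22.92 min.

22.92 min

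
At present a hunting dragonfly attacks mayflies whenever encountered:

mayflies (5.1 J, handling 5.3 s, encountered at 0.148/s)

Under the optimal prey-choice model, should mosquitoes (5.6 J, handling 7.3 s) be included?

Intake rate on the current diet: R = (0.148×5.1) / (1 + 0.148×5.3) = 0.7548/1.784 = 0.423 J/s.
Profitability of mosquitoes: 5.6/7.3 = 0.7671 J/s.
Since 0.7671 > R, including mosquitoes increases the long-run rate.

Yes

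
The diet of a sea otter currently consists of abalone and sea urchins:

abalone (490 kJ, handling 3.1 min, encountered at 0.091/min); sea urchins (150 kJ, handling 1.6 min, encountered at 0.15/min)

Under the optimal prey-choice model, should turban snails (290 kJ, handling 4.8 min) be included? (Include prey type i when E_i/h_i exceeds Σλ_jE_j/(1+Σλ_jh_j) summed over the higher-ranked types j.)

Yes

On abalone and sea urchins alone, R = ΣλE/(1+Σλh) = 67.09/1.522 = 44.08 kJ/min.
Profitability of turban snails: 290/4.8 = 60.42 kJ/min.
Since 60.42 > R, including turban snails increases the long-run rate.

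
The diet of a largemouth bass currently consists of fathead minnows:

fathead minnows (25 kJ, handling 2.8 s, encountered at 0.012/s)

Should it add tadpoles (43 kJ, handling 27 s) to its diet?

Current rate: (0.012×25)/(1 + 0.012×2.8) = 0.2902 kJ/s.
Profitability of tadpoles: 43/27 = 1.593 kJ/s.
1.593 > 0.2902, so adding tadpoles raises the average — include it.

Yes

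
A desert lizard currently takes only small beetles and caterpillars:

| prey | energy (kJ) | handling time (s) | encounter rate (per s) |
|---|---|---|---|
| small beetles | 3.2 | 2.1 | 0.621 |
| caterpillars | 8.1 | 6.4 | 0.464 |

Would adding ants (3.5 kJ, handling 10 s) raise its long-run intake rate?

Intake rate on the current diet: R = (0.621×3.2 + 0.464×8.1) / (1 + 0.621×2.1 + 0.464×6.4) = 5.746/5.274 = 1.089 kJ/s.
Profitability of ants: 3.5/10 = 0.35 kJ/s.
0.35 < 1.089, so adding ants would lower the average — exclude it.

No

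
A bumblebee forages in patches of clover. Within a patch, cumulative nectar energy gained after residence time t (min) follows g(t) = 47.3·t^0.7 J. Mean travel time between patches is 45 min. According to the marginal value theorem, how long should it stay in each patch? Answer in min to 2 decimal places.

Optimal t* satisfies g'(t*) = g(t*)/(T + t*).
g'(t) = 0.7·47.3·t^-0.3. Setting 0.7·47.3·t^-0.3 = 47.3·t^0.7/(45+t) gives 0.7(45+t) = t, so 0.30·t = 0.7×45.
t* = 0.7×45/0.30 = 105 min.

105.00 min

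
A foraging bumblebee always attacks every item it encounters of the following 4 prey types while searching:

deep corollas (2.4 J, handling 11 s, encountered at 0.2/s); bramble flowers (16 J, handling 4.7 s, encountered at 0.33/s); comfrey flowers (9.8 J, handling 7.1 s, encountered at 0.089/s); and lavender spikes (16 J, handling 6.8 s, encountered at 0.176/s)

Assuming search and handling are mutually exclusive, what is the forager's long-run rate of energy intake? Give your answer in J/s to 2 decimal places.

1.44 J/s

R = (0.2×2.4 + 0.33×16 + 0.089×9.8 + 0.176×16) / (1 + 0.2×11 + 0.33×4.7 + 0.089×7.1 + 0.176×6.8) = 9.448/6.58 = 1.436 J/s.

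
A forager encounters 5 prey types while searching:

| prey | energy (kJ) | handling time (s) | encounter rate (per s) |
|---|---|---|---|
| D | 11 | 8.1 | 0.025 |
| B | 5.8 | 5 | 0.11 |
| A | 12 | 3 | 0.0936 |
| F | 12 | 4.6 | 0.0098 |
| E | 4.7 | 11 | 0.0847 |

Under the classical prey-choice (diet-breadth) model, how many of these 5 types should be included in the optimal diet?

Rank by E/h (kJ/s): A 4, F 2.61, D 1.36, B 1.16, E 0.427. Include each in turn until the next type's E/h falls below the running intake rate.
Rate on top 1: 0.877. F: 2.61 > 0.877 → include.
Rate on top 2: 0.9358. D: 1.36 > 0.9358 → include.
Rate on top 3: 0.9918. B: 1.16 > 0.9918 → include.
Rate on top 4: 1.036. E: 0.427 < 1.036 → exclude; stop.
Optimal diet: A, F, D, B — 4 of 5 types.

4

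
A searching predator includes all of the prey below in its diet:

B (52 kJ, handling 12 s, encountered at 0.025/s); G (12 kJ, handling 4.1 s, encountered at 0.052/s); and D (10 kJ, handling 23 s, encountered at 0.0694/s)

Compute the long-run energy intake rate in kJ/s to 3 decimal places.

R = (0.025×52 + 0.052×12 + 0.0694×10) / (1 + 0.025×12 + 0.052×4.1 + 0.0694×23) = 2.618/3.109 = 0.842 kJ/s.

0.842 kJ/s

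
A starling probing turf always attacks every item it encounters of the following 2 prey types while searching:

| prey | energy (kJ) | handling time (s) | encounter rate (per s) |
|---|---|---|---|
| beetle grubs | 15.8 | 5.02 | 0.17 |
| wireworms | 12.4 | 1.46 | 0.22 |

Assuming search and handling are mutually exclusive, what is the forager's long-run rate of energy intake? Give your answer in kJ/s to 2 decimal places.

R = (0.17×15.8 + 0.22×12.4) / (1 + 0.17×5.02 + 0.22×1.46) = 5.414/2.175 = 2.49 kJ/s.

2.49 kJ/s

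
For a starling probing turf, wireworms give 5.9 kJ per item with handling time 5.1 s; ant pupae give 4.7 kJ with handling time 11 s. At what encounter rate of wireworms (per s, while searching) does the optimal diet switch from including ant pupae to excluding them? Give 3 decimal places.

0.115 per s

The zero-one rule: include ant pupae iff E₂/h₂ > λE₁/(1+λh₁). Equality gives the switch point.
λE₁h₂ = E₂ + λE₂h₁ ⇒ λ = E₂/(E₁h₂ − E₂h₁) = 4.7/(64.9 − 23.97) = 0.1148 per s.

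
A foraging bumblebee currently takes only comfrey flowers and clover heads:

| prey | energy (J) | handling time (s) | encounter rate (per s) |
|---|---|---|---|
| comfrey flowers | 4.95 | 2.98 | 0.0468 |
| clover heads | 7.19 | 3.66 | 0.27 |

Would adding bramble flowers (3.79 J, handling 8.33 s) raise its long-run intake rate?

On comfrey flowers and clover heads alone, R = ΣλE/(1+Σλh) = 2.173/2.128 = 1.021 J/s.
Profitability of bramble flowers: 3.79/8.33 = 0.455 J/s.
Since 0.455 < R, time spent handling bramble flowers is better spent searching.

No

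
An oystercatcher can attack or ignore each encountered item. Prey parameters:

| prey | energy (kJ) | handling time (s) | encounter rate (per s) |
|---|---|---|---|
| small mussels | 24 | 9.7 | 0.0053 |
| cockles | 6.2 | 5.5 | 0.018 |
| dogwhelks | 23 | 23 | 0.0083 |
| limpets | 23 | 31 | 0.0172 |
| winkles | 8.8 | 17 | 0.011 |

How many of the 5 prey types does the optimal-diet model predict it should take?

E/h in descending order: small mussels 2.47, cockles 1.13, dogwhelks 1, limpets 0.742, winkles 0.518 kJ/s. The optimal diet is the largest prefix of this list for which every included type satisfies E_i/h_i > R on the types above it.
Rate on top 1: 0.121. cockles: 1.13 > 0.121 → include.
Rate on top 2: 0.2076. dogwhelks: 1 > 0.2076 → include.
Rate on top 3: 0.3204. limpets: 0.742 > 0.3204 → include.
Rate on top 4: 0.4403. winkles: 0.518 > 0.4403 → include.
Optimal diet: small mussels, cockles, dogwhelks, limpets, winkles — 5 of 5 types.

5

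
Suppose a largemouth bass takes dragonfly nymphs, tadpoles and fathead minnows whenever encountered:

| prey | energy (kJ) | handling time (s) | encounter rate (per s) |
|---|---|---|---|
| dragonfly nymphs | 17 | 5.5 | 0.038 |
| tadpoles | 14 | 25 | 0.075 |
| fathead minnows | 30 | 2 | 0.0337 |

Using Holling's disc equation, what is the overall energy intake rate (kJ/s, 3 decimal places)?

0.859 kJ/s

R = (0.038×17 + 0.075×14 + 0.0337×30) / (1 + 0.038×5.5 + 0.075×25 + 0.0337×2) = 2.707/3.151 = 0.859 kJ/s.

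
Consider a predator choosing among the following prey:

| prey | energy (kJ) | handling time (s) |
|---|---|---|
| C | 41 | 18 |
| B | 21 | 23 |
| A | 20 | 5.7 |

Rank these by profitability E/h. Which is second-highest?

In descending order of E/h:
A: 20/5.7 = 3.51 kJ/s
C: 41/18 = 2.28 kJ/s
B: 21/23 = 0.913 kJ/s

C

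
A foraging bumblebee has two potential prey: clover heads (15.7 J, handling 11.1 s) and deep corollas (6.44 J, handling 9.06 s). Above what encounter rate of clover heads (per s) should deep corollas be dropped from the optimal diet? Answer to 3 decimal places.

Drop deep corollas once their profitability E₂/h₂ falls below the rate achievable on clover heads alone: E₂/h₂ = λE₁/(1 + λh₁).
Solve for λ: λE₁h₂ = E₂(1 + λh₁) → λ(E₁h₂ − E₂h₁) = E₂ → λ = E₂/(E₁h₂ − E₂h₁).
λ = 6.44/(15.7×9.06 − 6.44×11.1) = 6.44/70.76 = 0.09101 per s.

0.091 per s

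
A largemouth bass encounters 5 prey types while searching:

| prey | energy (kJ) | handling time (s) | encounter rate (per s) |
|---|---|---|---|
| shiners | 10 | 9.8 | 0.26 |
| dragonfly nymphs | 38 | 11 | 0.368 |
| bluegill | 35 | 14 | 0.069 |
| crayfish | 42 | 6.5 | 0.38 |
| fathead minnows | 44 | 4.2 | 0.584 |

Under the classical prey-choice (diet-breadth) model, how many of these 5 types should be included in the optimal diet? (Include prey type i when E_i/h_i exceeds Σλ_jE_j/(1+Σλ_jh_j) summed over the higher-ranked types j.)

E/h in descending order: fathead minnows 10.5, crayfish 6.46, dragonfly nymphs 3.45, bluegill 2.5, shiners 1.02 kJ/s. The optimal diet is the largest prefix of this list for which every included type satisfies E_i/h_i > R on the types above it.
Rate on top 1: 7.442. crayfish: 6.46 < 7.442 → exclude; stop.
Optimal diet: fathead minnows — 1 of 5 types.

1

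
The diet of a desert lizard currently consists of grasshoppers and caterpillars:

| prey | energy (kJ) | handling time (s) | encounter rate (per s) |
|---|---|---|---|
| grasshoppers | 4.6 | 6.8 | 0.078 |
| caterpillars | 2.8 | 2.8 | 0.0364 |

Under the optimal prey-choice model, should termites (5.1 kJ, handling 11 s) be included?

Intake rate on the current diet: R = (0.078×4.6 + 0.0364×2.8) / (1 + 0.078×6.8 + 0.0364×2.8) = 0.4607/1.632 = 0.2822 kJ/s.
Profitability of termites: 5.1/11 = 0.4636 kJ/s.
0.4636 > 0.2822, so adding termites raises the average — include it.

Yes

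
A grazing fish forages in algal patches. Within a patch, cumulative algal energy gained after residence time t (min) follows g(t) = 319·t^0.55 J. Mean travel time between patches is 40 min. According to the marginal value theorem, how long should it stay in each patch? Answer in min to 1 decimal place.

48.9 min

Maximise g(t)/(T+t): set derivative to zero → g'(t)(T+t) = g(t).
g'(t) = 0.55·319·t^-0.45. Setting 0.55·319·t^-0.45 = 319·t^0.55/(40+t) gives 0.55(40+t) = t, so 0.45·t = 0.55×40.
t* = 0.55×40/0.45 = 48.89 min.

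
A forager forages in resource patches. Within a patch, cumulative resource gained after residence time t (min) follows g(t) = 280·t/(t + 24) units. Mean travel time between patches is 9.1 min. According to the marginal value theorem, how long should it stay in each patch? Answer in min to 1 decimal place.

Optimal t* satisfies g'(t*) = g(t*)/(T + t*).
g'(t) = 280·24/(t + 24)². Setting 280·24/(t+24)² = 280t/[(t+24)(9.1+t)] gives 24(9.1+t) = t(t+24), so t² = 24×9.1 = 218.4.
t* = √218.4 = 14.78 min.

14.8 min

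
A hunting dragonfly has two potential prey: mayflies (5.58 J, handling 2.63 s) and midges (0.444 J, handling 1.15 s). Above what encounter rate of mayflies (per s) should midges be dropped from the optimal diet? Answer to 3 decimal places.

0.085 per s

The zero-one rule: include midges iff E₂/h₂ > λE₁/(1+λh₁). Equality gives the switch point.
λE₁h₂ = E₂ + λE₂h₁ ⇒ λ = E₂/(E₁h₂ − E₂h₁) = 0.444/(6.417 − 1.168) = 0.08458 per s.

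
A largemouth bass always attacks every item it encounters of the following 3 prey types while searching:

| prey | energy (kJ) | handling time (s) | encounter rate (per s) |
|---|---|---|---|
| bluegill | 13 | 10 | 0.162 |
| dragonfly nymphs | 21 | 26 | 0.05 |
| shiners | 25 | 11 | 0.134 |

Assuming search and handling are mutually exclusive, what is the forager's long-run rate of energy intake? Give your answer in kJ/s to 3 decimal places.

1.206 kJ/s

R = Σλ_iE_i / (1 + Σλ_ih_i)
Numerator: 0.162×13 + 0.05×21 + 0.134×25 = 6.506
Denominator: 1 + 0.162×10 + 0.05×26 + 0.134×11 = 5.394
R = 6.506/5.394 = 1.206 kJ/s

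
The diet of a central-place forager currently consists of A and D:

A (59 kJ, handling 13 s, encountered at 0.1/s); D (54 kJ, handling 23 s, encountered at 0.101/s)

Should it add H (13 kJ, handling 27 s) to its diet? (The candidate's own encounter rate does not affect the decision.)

Current rate: (0.1×59 + 0.101×54)/(1 + 0.1×13 + 0.101×23) = 2.456 kJ/s.
H: E/h = 13/27 = 0.4815 kJ/s.
0.4815 < 2.456, so adding H would lower the average — exclude it.

No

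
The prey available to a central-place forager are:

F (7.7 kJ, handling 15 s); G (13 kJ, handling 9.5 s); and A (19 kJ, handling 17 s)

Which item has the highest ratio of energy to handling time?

In descending order of E/h:
G: 13/9.5 = 1.37 kJ/s
A: 19/17 = 1.12 kJ/s
F: 7.7/15 = 0.513 kJ/s

G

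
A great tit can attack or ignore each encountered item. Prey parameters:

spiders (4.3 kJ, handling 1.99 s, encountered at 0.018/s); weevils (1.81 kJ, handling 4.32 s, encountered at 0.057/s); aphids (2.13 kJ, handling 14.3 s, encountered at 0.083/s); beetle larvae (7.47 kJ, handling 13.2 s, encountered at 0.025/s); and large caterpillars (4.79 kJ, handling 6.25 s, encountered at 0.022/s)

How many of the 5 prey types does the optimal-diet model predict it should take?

4

E/h in descending order: spiders 2.16, large caterpillars 0.766, beetle larvae 0.566, weevils 0.419, aphids 0.149 kJ/s. The optimal diet is the largest prefix of this list for which every included type satisfies E_i/h_i > R on the types above it.
Rate on top 1: 0.07472. large caterpillars: 0.766 > 0.07472 → include.
Rate on top 2: 0.1558. beetle larvae: 0.566 > 0.1558 → include.
Rate on top 3: 0.2458. weevils: 0.419 > 0.2458 → include.
Rate on top 4: 0.2702. aphids: 0.149 < 0.2702 → exclude; stop.
Optimal diet: spiders, large caterpillars, beetle larvae, weevils — 4 of 5 types.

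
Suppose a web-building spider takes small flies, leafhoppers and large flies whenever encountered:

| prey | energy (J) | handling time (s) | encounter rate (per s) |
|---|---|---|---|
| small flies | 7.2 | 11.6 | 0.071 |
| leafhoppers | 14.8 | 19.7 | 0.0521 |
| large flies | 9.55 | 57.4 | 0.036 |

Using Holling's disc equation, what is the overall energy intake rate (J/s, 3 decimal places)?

0.331 J/s

R = Σλ_iE_i / (1 + Σλ_ih_i)
Numerator: 0.071×7.2 + 0.0521×14.8 + 0.036×9.55 = 1.626
Denominator: 1 + 0.071×11.6 + 0.0521×19.7 + 0.036×57.4 = 4.916
R = 1.626/4.916 = 0.3307 J/s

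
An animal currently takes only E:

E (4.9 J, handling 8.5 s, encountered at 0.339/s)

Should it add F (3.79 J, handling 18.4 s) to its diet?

No

Intake rate on the current diet: R = (0.339×4.9) / (1 + 0.339×8.5) = 1.661/3.882 = 0.428 J/s.
F: E/h = 3.79/18.4 = 0.206 J/s.
0.206 < 0.428, so adding F would lower the average — exclude it.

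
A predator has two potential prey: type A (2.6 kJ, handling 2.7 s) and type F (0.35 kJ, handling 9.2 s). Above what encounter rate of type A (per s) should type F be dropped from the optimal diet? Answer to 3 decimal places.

0.015 per s

Drop type F once their profitability E₂/h₂ falls below the rate achievable on type A alone: E₂/h₂ = λE₁/(1 + λh₁).
Solve for λ: λE₁h₂ = E₂(1 + λh₁) → λ(E₁h₂ − E₂h₁) = E₂ → λ = E₂/(E₁h₂ − E₂h₁).
λ = 0.35/(2.6×9.2 − 0.35×2.7) = 0.35/22.97 = 0.01523 per s.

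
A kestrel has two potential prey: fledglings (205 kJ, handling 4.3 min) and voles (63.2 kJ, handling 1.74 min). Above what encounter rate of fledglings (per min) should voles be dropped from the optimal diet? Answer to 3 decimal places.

Drop voles once their profitability E₂/h₂ falls below the rate achievable on fledglings alone: E₂/h₂ = λE₁/(1 + λh₁).
Solve for λ: λE₁h₂ = E₂(1 + λh₁) → λ(E₁h₂ − E₂h₁) = E₂ → λ = E₂/(E₁h₂ − E₂h₁).
λ = 63.2/(205×1.74 − 63.2×4.3) = 63.2/84.94 = 0.7441 per min.

0.744 per min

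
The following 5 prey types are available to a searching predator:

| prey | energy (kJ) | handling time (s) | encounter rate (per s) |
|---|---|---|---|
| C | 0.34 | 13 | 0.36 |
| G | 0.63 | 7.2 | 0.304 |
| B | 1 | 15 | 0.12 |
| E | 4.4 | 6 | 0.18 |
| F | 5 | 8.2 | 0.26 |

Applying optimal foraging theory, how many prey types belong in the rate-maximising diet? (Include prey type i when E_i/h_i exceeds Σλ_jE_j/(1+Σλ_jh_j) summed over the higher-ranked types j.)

Rank by E/h (kJ/s): E 0.733, F 0.61, G 0.0875, B 0.0667, C 0.0262. Include each in turn until the next type's E/h falls below the running intake rate.
Rate on top 1: 0.3808. F: 0.61 > 0.3808 → include.
Rate on top 2: 0.4967. G: 0.0875 < 0.4967 → exclude; stop.
Optimal diet: E, F — 2 of 5 types.

2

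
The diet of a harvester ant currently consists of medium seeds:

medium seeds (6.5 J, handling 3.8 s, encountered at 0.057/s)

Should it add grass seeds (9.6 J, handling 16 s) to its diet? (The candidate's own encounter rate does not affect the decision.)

On medium seeds alone, R = ΣλE/(1+Σλh) = 0.3705/1.217 = 0.3045 J/s.
grass seeds: E/h = 9.6/16 = 0.6 J/s.
Since 0.6 > R, including grass seeds increases the long-run rate.

Yes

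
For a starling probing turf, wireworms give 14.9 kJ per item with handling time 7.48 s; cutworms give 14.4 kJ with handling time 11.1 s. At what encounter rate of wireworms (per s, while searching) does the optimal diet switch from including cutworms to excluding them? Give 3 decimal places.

The zero-one rule: include cutworms iff E₂/h₂ > λE₁/(1+λh₁). Equality gives the switch point.
λE₁h₂ = E₂ + λE₂h₁ ⇒ λ = E₂/(E₁h₂ − E₂h₁) = 14.4/(165.4 − 107.7) = 0.2497 per s.

0.250 per s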